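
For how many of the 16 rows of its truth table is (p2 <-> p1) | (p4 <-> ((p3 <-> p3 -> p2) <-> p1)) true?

12

p1 | p2 | p3 | p4 || φ
F  | F  | F  | F  || T
F  | F  | F  | T  || T
F  | F  | T  | F  || T
F  | F  | T  | T  || T
F  | T  | F  | F  || F
F  | T  | F  | T  || T
F  | T  | T  | F  || T
F  | T  | T  | T  || F
T  | F  | F  | F  || T
T  | F  | F  | T  || F
T  | F  | T  | F  || T
T  | F  | T  | T  || F
T  | T  | F  | F  || T
T  | T  | F  | T  || T
T  | T  | T  | F  || T
T  | T  | T  | T  || T
The formula is true on 12 of the 16 rows.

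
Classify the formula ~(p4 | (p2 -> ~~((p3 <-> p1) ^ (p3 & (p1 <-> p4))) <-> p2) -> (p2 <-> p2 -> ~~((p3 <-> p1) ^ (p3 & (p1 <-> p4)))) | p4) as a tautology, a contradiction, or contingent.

p1  p2  p3  p4  |  (p3 <-> p1)  (p1 <-> p4)  (p3 & (p1 <-> p4))  φ
T   T   T   T   |       T            T               T           F
T   T   T   F   |       T            F               F           F
T   T   F   T   |       F            T               F           F
T   T   F   F   |       F            F               F           F
T   F   T   T   |       T            T               T           F
T   F   T   F   |       T            F               F           F
T   F   F   T   |       F            T               F           F
T   F   F   F   |       F            F               F           F
F   T   T   T   |       F            F               F           F
F   T   T   F   |       F            T               T           F
F   T   F   T   |       T            F               F           F
F   T   F   F   |       T            T               F           F
F   F   T   T   |       F            F               F           F
F   F   T   F   |       F            T               T           F
F   F   F   T   |       T            F               F           F
F   F   F   F   |       T            T               F           F
Every row is F, so the formula is a contradiction.

contradiction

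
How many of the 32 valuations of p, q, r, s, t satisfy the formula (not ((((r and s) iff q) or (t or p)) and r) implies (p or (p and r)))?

22

p  q  r  s  t  |  φ
T  T  T  T  T  |  T
T  T  T  T  F  |  T
T  T  T  F  T  |  T
T  T  T  F  F  |  T
T  T  F  T  T  |  T
T  T  F  T  F  |  T
T  T  F  F  T  |  T
T  T  F  F  F  |  T
T  F  T  T  T  |  T
T  F  T  T  F  |  T
T  F  T  F  T  |  T
T  F  T  F  F  |  T
T  F  F  T  T  |  T
T  F  F  T  F  |  T
T  F  F  F  T  |  T
T  F  F  F  F  |  T
F  T  T  T  T  |  T
F  T  T  T  F  |  T
F  T  T  F  T  |  T
F  T  T  F  F  |  F
F  T  F  T  T  |  F
F  T  F  T  F  |  F
F  T  F  F  T  |  F
F  T  F  F  F  |  F
F  F  T  T  T  |  T
F  F  T  T  F  |  F
F  F  T  F  T  |  T
F  F  T  F  F  |  T
F  F  F  T  T  |  F
F  F  F  T  F  |  F
F  F  F  F  T  |  F
F  F  F  F  F  |  F
The formula is true on 22 of the 32 rows.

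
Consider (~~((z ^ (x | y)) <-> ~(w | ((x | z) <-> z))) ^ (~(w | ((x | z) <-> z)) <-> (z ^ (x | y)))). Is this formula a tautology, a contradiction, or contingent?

contradiction

x  y  z  w     (x | y)  (z ^ (x | y))  (x | z)  ((x | z) <-> z)  (w | ((x | z) <-> z))  ~(w | ((x | z) <-> z))  φ
T  T  T  T        T           F           T            T                   T                      F             F
T  T  T  F        T           F           T            T                   T                      F             F
T  T  F  T        T           T           T            F                   T                      F             F
T  T  F  F        T           T           T            F                   F                      T             F
T  F  T  T        T           F           T            T                   T                      F             F
T  F  T  F        T           F           T            T                   T                      F             F
T  F  F  T        T           T           T            F                   T                      F             F
T  F  F  F        T           T           T            F                   F                      T             F
F  T  T  T        T           F           T            T                   T                      F             F
F  T  T  F        T           F           T            T                   T                      F             F
F  T  F  T        T           T           F            T                   T                      F             F
F  T  F  F        T           T           F            T                   T                      F             F
F  F  T  T        F           T           T            T                   T                      F             F
F  F  T  F        F           T           T            T                   T                      F             F
F  F  F  T        F           F           F            T                   T                      F             F
F  F  F  F        F           F           F            T                   T                      F             F
Every row is F, so the formula is a contradiction.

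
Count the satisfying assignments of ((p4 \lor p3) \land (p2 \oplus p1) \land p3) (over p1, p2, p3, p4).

p1 | p2 | p3 | p4 | φ
-- | -- | -- | -- | -
F  | F  | F  | F  | F
F  | F  | F  | T  | F
F  | F  | T  | F  | F
F  | F  | T  | T  | F
F  | T  | F  | F  | F
F  | T  | F  | T  | F
F  | T  | T  | F  | T
F  | T  | T  | T  | T
T  | F  | F  | F  | F
T  | F  | F  | T  | F
T  | F  | T  | F  | T
T  | F  | T  | T  | T
T  | T  | F  | F  | F
T  | T  | F  | T  | F
T  | T  | T  | F  | F
T  | T  | T  | T  | F
The formula is true on 4 of the 16 rows.

4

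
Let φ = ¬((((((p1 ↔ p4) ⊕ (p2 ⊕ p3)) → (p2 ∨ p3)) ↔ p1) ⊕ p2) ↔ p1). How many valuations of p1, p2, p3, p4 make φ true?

10

p1  p2  p3  p4  |  φ
F   F   F   F   |  T
F   F   F   T   |  F
F   F   T   F   |  F
F   F   T   T   |  F
F   T   F   F   |  T
F   T   F   T   |  T
F   T   T   F   |  T
F   T   T   T   |  T
T   F   F   F   |  F
T   F   F   T   |  T
T   F   T   F   |  F
T   F   T   T   |  F
T   T   F   F   |  T
T   T   F   T   |  T
T   T   T   F   |  T
T   T   T   T   |  T
The formula is true on 10 of the 16 rows.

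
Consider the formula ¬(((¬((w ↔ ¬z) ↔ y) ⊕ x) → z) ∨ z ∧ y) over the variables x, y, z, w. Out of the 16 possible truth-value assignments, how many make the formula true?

x | y | z | w | ¬z | (w ↔ ¬z) | ((w ↔ ¬z) ↔ y) | ¬((w ↔ ¬z) ↔ y) | (¬((w ↔ ¬z) ↔ y) ⊕ x) | ((¬((w ↔ ¬z) ↔ y) ⊕ x) → z) | (z ∧ y) | φ
- | - | - | - | -- | -------- | -------------- | --------------- | --------------------- | --------------------------- | ------- | -
1 | 1 | 1 | 1 | 0  |    0     |       0        |        1        |           0           |              1              |    1    | 0
1 | 1 | 1 | 0 | 0  |    1     |       1        |        0        |           1           |              1              |    1    | 0
1 | 1 | 0 | 1 | 1  |    1     |       1        |        0        |           1           |              0              |    0    | 1
1 | 1 | 0 | 0 | 1  |    0     |       0        |        1        |           0           |              1              |    0    | 0
1 | 0 | 1 | 1 | 0  |    0     |       1        |        0        |           1           |              1              |    0    | 0
1 | 0 | 1 | 0 | 0  |    1     |       0        |        1        |           0           |              1              |    0    | 0
1 | 0 | 0 | 1 | 1  |    1     |       0        |        1        |           0           |              1              |    0    | 0
1 | 0 | 0 | 0 | 1  |    0     |       1        |        0        |           1           |              0              |    0    | 1
0 | 1 | 1 | 1 | 0  |    0     |       0        |        1        |           1           |              1              |    1    | 0
0 | 1 | 1 | 0 | 0  |    1     |       1        |        0        |           0           |              1              |    1    | 0
0 | 1 | 0 | 1 | 1  |    1     |       1        |        0        |           0           |              1              |    0    | 0
0 | 1 | 0 | 0 | 1  |    0     |       0        |        1        |           1           |              0              |    0    | 1
0 | 0 | 1 | 1 | 0  |    0     |       1        |        0        |           0           |              1              |    0    | 0
0 | 0 | 1 | 0 | 0  |    1     |       0        |        1        |           1           |              1              |    0    | 0
0 | 0 | 0 | 1 | 1  |    1     |       0        |        1        |           1           |              0              |    0    | 1
0 | 0 | 0 | 0 | 1  |    0     |       1        |        0        |           0           |              1              |    0    | 0
The formula is true on 4 of the 16 rows.

4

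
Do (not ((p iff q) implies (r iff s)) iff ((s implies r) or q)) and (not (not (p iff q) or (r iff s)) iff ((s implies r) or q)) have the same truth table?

p  q  r  s  |  φ  ψ
F  F  F  F  |  F  F
F  F  F  T  |  F  F
F  F  T  F  |  T  T
F  F  T  T  |  F  F
F  T  F  F  |  F  F
F  T  F  T  |  F  F
F  T  T  F  |  F  F
F  T  T  T  |  F  F
T  F  F  F  |  F  F
T  F  F  T  |  T  T
T  F  T  F  |  F  F
T  F  T  T  |  F  F
T  T  F  F  |  F  F
T  T  F  T  |  T  T
T  T  T  F  |  T  T
T  T  T  T  |  F  F
The columns for φ and ψ agree on every row, so they are logically equivalent.

equivalent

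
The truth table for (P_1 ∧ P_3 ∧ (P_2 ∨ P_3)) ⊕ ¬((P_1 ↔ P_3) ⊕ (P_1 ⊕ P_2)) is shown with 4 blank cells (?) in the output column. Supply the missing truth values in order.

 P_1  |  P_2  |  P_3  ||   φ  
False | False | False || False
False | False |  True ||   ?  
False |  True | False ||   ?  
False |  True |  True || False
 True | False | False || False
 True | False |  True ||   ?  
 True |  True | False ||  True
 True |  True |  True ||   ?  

Row P_1=False, P_2=False, P_3=True: (P_1 ∧ P_3 ∧ (P_2 ∨ P_3)) = False, ¬((P_1 ↔ P_3) ⊕ (P_1 ⊕ P_2)) = True, so the formula = True.
Row P_1=False, P_2=True, P_3=False: (P_1 ∧ P_3 ∧ (P_2 ∨ P_3)) = False, ¬((P_1 ↔ P_3) ⊕ (P_1 ⊕ P_2)) = True, so the formula = True.
Row P_1=True, P_2=False, P_3=True: (P_1 ∧ P_3 ∧ (P_2 ∨ P_3)) = True, ¬((P_1 ↔ P_3) ⊕ (P_1 ⊕ P_2)) = True, so the formula = False.
Row P_1=True, P_2=True, P_3=True: (P_1 ∧ P_3 ∧ (P_2 ∨ P_3)) = True, ¬((P_1 ↔ P_3) ⊕ (P_1 ⊕ P_2)) = False, so the formula = True.

True, True, False, True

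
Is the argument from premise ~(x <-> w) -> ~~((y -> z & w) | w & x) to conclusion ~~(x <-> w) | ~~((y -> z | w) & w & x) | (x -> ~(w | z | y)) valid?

x | y | z | w || φ | ψ
0 | 0 | 0 | 0 || 1 | 1
0 | 0 | 0 | 1 || 1 | 1
0 | 0 | 1 | 0 || 1 | 1
0 | 0 | 1 | 1 || 1 | 1
0 | 1 | 0 | 0 || 1 | 1
0 | 1 | 0 | 1 || 0 | 1
0 | 1 | 1 | 0 || 1 | 1
0 | 1 | 1 | 1 || 1 | 1
1 | 0 | 0 | 0 || 1 | 1
1 | 0 | 0 | 1 || 1 | 1
1 | 0 | 1 | 0 || 1 | 0
1 | 0 | 1 | 1 || 1 | 1
1 | 1 | 0 | 0 || 0 | 0
1 | 1 | 0 | 1 || 1 | 1
1 | 1 | 1 | 0 || 0 | 0
1 | 1 | 1 | 1 || 1 | 1
At x=1, y=0, z=1, w=0 we have φ true but ψ false, so φ does not entail ψ.

no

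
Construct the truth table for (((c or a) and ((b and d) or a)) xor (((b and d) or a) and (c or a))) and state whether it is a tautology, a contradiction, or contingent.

a | b | c | d || φ
1 | 1 | 1 | 1 || 0
1 | 1 | 1 | 0 || 0
1 | 1 | 0 | 1 || 0
1 | 1 | 0 | 0 || 0
1 | 0 | 1 | 1 || 0
1 | 0 | 1 | 0 || 0
1 | 0 | 0 | 1 || 0
1 | 0 | 0 | 0 || 0
0 | 1 | 1 | 1 || 0
0 | 1 | 1 | 0 || 0
0 | 1 | 0 | 1 || 0
0 | 1 | 0 | 0 || 0
0 | 0 | 1 | 1 || 0
0 | 0 | 1 | 0 || 0
0 | 0 | 0 | 1 || 0
0 | 0 | 0 | 0 || 0
Every row is 0, so the formula is a contradiction.

contradiction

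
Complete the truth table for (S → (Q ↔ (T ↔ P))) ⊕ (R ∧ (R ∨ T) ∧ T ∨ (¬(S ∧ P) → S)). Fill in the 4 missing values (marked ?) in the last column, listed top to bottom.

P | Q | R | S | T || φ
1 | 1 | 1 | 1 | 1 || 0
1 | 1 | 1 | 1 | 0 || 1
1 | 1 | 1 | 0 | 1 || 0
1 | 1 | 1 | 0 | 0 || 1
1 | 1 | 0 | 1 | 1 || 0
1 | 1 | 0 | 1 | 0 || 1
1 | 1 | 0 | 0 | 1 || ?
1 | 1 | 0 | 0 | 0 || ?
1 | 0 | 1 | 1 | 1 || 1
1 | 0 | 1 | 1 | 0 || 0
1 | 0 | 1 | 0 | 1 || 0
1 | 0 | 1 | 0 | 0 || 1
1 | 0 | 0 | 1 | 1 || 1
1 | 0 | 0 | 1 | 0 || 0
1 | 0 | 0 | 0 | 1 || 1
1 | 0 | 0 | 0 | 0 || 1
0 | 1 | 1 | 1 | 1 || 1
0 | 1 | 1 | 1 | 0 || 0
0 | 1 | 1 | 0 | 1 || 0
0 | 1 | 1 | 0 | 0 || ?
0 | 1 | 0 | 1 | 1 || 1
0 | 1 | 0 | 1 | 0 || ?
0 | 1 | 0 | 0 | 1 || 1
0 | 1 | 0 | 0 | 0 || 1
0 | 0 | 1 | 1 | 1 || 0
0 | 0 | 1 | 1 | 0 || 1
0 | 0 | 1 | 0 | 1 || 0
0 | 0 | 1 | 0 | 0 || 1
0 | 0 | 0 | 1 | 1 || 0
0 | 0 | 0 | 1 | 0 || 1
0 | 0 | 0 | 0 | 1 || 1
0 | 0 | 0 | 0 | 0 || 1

Row P=1, Q=1, R=0, S=0, T=1: (S → (Q ↔ (T ↔ P))) = 1, (R ∧ (R ∨ T) ∧ T ∨ (¬(S ∧ P) → S)) = 0, so the formula = 1.
Row P=1, Q=1, R=0, S=0, T=0: (S → (Q ↔ (T ↔ P))) = 1, (R ∧ (R ∨ T) ∧ T ∨ (¬(S ∧ P) → S)) = 0, so the formula = 1.
Row P=0, Q=1, R=1, S=0, T=0: (S → (Q ↔ (T ↔ P))) = 1, (R ∧ (R ∨ T) ∧ T ∨ (¬(S ∧ P) → S)) = 0, so the formula = 1.
Row P=0, Q=1, R=0, S=1, T=0: (S → (Q ↔ (T ↔ P))) = 1, (R ∧ (R ∨ T) ∧ T ∨ (¬(S ∧ P) → S)) = 1, so the formula = 0.

1, 1, 1, 0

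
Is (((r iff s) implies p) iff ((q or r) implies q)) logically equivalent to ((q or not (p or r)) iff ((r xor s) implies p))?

not equivalent

p | q | r | s | φ | ψ
- | - | - | - | - | -
F | F | F | F | F | T
F | F | F | T | T | F
F | F | T | F | F | T
F | F | T | T | T | F
F | T | F | F | F | T
F | T | F | T | T | F
F | T | T | F | T | F
F | T | T | T | F | T
T | F | F | F | T | F
T | F | F | T | T | F
T | F | T | F | F | F
T | F | T | T | F | F
T | T | F | F | T | T
T | T | F | T | T | T
T | T | T | F | T | T
T | T | T | T | T | T
The columns differ at p=F, q=F, r=F, s=F (φ=F, ψ=T), so they are not equivalent.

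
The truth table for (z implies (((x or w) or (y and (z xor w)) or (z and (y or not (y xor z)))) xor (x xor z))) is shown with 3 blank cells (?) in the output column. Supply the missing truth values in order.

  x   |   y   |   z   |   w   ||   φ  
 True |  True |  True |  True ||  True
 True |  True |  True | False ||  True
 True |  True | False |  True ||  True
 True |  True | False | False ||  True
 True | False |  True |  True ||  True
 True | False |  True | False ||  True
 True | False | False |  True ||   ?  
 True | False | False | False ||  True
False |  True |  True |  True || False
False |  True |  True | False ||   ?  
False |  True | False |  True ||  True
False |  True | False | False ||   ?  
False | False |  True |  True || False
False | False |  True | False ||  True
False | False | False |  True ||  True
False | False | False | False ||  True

Row x=True, y=False, z=False, w=True: (((x or w) or (y and (z xor w)) or (z and (y or not (y xor z)))) xor (x xor z)) = False, so the formula = True.
Row x=False, y=True, z=True, w=False: (((x or w) or (y and (z xor w)) or (z and (y or not (y xor z)))) xor (x xor z)) = False, so the formula = False.
Row x=False, y=True, z=False, w=False: (((x or w) or (y and (z xor w)) or (z and (y or not (y xor z)))) xor (x xor z)) = False, so the formula = True.

True, False, True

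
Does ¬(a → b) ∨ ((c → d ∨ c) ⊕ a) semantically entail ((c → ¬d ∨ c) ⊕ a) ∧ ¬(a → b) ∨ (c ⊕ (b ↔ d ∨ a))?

no

  a      b      c      d    |    φ      ψ  
False  False  False  False  |   True   True
False  False  False   True  |   True  False
False  False   True  False  |   True  False
False  False   True   True  |   True   True
False   True  False  False  |   True  False
False   True  False   True  |   True   True
False   True   True  False  |   True   True
False   True   True   True  |   True  False
 True  False  False  False  |   True  False
 True  False  False   True  |   True  False
 True  False   True  False  |   True   True
 True  False   True   True  |   True   True
 True   True  False  False  |  False   True
 True   True  False   True  |  False   True
 True   True   True  False  |  False  False
 True   True   True   True  |  False  False
At a=False, b=False, c=False, d=True we have φ true but ψ false, so φ does not entail ψ.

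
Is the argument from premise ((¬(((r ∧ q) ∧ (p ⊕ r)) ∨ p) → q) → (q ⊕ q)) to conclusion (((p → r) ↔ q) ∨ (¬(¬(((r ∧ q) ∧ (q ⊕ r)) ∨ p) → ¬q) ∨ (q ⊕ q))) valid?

no

  p      q      r    |    φ      ψ  
False  False  False  |   True  False
False  False   True  |   True  False
False   True  False  |  False   True
False   True   True  |  False   True
 True  False  False  |  False   True
 True  False   True  |  False  False
 True   True  False  |  False  False
 True   True   True  |  False   True
At p=False, q=False, r=False we have φ true but ψ false, so φ does not entail ψ.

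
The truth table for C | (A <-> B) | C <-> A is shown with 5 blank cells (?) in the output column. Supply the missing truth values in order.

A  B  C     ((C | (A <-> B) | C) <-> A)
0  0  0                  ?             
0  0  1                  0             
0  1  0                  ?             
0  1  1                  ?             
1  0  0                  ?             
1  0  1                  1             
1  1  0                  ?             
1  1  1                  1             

Row A=0, B=0, C=0: (C | (A <-> B) | C) = 1, so ((C | (A <-> B) | C) <-> A) = 0.
Row A=0, B=1, C=0: (C | (A <-> B) | C) = 0, so ((C | (A <-> B) | C) <-> A) = 1.
Row A=0, B=1, C=1: (C | (A <-> B) | C) = 1, so ((C | (A <-> B) | C) <-> A) = 0.
Row A=1, B=0, C=0: (C | (A <-> B) | C) = 0, so ((C | (A <-> B) | C) <-> A) = 0.
Row A=1, B=1, C=0: (C | (A <-> B) | C) = 1, so ((C | (A <-> B) | C) <-> A) = 1.

0, 1, 0, 0, 1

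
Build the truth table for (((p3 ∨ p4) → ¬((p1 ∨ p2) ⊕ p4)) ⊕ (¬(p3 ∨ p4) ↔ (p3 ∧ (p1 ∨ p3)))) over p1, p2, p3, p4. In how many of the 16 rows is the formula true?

p1 | p2 | p3 | p4 || (p3 ∨ p4) | (p1 ∨ p2) | ((p1 ∨ p2) ⊕ p4) | ¬((p1 ∨ p2) ⊕ p4) | ¬(p3 ∨ p4) | (p1 ∨ p3) | (p3 ∧ (p1 ∨ p3)) | φ
T  | T  | T  | T  ||     T     |     T     |        F         |         T         |     F      |     T     |        T         | T
T  | T  | T  | F  ||     T     |     T     |        T         |         F         |     F      |     T     |        T         | F
T  | T  | F  | T  ||     T     |     T     |        F         |         T         |     F      |     T     |        F         | F
T  | T  | F  | F  ||     F     |     T     |        T         |         F         |     T      |     T     |        F         | T
T  | F  | T  | T  ||     T     |     T     |        F         |         T         |     F      |     T     |        T         | T
T  | F  | T  | F  ||     T     |     T     |        T         |         F         |     F      |     T     |        T         | F
T  | F  | F  | T  ||     T     |     T     |        F         |         T         |     F      |     T     |        F         | F
T  | F  | F  | F  ||     F     |     T     |        T         |         F         |     T      |     T     |        F         | T
F  | T  | T  | T  ||     T     |     T     |        F         |         T         |     F      |     T     |        T         | T
F  | T  | T  | F  ||     T     |     T     |        T         |         F         |     F      |     T     |        T         | F
F  | T  | F  | T  ||     T     |     T     |        F         |         T         |     F      |     F     |        F         | F
F  | T  | F  | F  ||     F     |     T     |        T         |         F         |     T      |     F     |        F         | T
F  | F  | T  | T  ||     T     |     F     |        T         |         F         |     F      |     T     |        T         | F
F  | F  | T  | F  ||     T     |     F     |        F         |         T         |     F      |     T     |        T         | T
F  | F  | F  | T  ||     T     |     F     |        T         |         F         |     F      |     F     |        F         | T
F  | F  | F  | F  ||     F     |     F     |        F         |         T         |     T      |     F     |        F         | T
The formula is true on 9 of the 16 rows.

9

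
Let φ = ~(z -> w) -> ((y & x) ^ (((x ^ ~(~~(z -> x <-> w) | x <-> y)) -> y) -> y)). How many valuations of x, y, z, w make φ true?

14

x | y | z | w || φ
T | T | T | T || T
T | T | T | F || F
T | T | F | T || T
T | T | F | F || T
T | F | T | T || T
T | F | T | F || F
T | F | F | T || T
T | F | F | F || T
F | T | T | T || T
F | T | T | F || T
F | T | F | T || T
F | T | F | F || T
F | F | T | T || T
F | F | T | F || T
F | F | F | T || T
F | F | F | F || T
The formula is true on 14 of the 16 rows.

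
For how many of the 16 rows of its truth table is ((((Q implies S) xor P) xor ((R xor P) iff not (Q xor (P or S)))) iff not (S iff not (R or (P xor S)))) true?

P | Q | R | S | (Q implies S) | ((Q implies S) xor P) | (R xor P) | (P or S) | (Q xor (P or S)) | not (Q xor (P or S)) | (P xor S) | (R or (P xor S)) | not (R or (P xor S)) | (S iff not (R or (P xor S))) | φ
- | - | - | - | ------------- | --------------------- | --------- | -------- | ---------------- | -------------------- | --------- | ---------------- | -------------------- | ---------------------------- | -
T | T | T | T |       T       |           F           |     F     |    T     |        F         |          T           |     F     |        T         |          F           |              F               | F
T | T | T | F |       F       |           T           |     F     |    T     |        F         |          T           |     T     |        T         |          F           |              T               | F
T | T | F | T |       T       |           F           |     T     |    T     |        F         |          T           |     F     |        F         |          T           |              T               | F
T | T | F | F |       F       |           T           |     T     |    T     |        F         |          T           |     T     |        T         |          F           |              T               | T
T | F | T | T |       T       |           F           |     F     |    T     |        T         |          F           |     F     |        T         |          F           |              F               | T
T | F | T | F |       T       |           F           |     F     |    T     |        T         |          F           |     T     |        T         |          F           |              T               | F
T | F | F | T |       T       |           F           |     T     |    T     |        T         |          F           |     F     |        F         |          T           |              T               | T
T | F | F | F |       T       |           F           |     T     |    T     |        T         |          F           |     T     |        T         |          F           |              T               | T
F | T | T | T |       T       |           T           |     T     |    T     |        F         |          T           |     T     |        T         |          F           |              F               | F
F | T | T | F |       F       |           F           |     T     |    F     |        T         |          F           |     F     |        T         |          F           |              T               | T
F | T | F | T |       T       |           T           |     F     |    T     |        F         |          T           |     T     |        T         |          F           |              F               | T
F | T | F | F |       F       |           F           |     F     |    F     |        T         |          F           |     F     |        F         |          T           |              F               | T
F | F | T | T |       T       |           T           |     T     |    T     |        T         |          F           |     T     |        T         |          F           |              F               | T
F | F | T | F |       T       |           T           |     T     |    F     |        F         |          T           |     F     |        T         |          F           |              T               | T
F | F | F | T |       T       |           T           |     F     |    T     |        T         |          F           |     T     |        T         |          F           |              F               | F
F | F | F | F |       T       |           T           |     F     |    F     |        F         |          T           |     F     |        F         |          T           |              F               | T
The formula is true on 10 of the 16 rows.

10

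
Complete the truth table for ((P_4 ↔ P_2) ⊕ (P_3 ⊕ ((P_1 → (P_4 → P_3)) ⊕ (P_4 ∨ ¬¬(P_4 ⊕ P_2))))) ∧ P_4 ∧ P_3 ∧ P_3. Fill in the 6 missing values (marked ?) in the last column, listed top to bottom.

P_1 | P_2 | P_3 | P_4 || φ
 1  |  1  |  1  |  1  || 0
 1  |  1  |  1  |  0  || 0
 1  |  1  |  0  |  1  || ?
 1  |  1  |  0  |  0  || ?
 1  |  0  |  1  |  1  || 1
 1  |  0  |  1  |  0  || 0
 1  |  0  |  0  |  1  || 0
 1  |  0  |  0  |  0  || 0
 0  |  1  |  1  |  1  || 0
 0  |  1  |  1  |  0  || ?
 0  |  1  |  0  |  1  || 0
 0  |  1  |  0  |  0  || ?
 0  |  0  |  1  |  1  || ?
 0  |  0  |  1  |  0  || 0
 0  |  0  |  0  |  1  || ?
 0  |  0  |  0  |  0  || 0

0, 0, 0, 0, 1, 0

Row P_1=1, P_2=1, P_3=0, P_4=1: ((P_4 ↔ P_2) ⊕ (P_3 ⊕ ((P_1 → (P_4 → P_3)) ⊕ (P_4 ∨ ¬¬(P_4 ⊕ P_2))))) = 0, (P_4 ∧ P_3 ∧ P_3) = 0, so the formula = 0.
Row P_1=1, P_2=1, P_3=0, P_4=0: ((P_4 ↔ P_2) ⊕ (P_3 ⊕ ((P_1 → (P_4 → P_3)) ⊕ (P_4 ∨ ¬¬(P_4 ⊕ P_2))))) = 0, (P_4 ∧ P_3 ∧ P_3) = 0, so the formula = 0.
Row P_1=0, P_2=1, P_3=1, P_4=0: ((P_4 ↔ P_2) ⊕ (P_3 ⊕ ((P_1 → (P_4 → P_3)) ⊕ (P_4 ∨ ¬¬(P_4 ⊕ P_2))))) = 1, (P_4 ∧ P_3 ∧ P_3) = 0, so the formula = 0.
Row P_1=0, P_2=1, P_3=0, P_4=0: ((P_4 ↔ P_2) ⊕ (P_3 ⊕ ((P_1 → (P_4 → P_3)) ⊕ (P_4 ∨ ¬¬(P_4 ⊕ P_2))))) = 0, (P_4 ∧ P_3 ∧ P_3) = 0, so the formula = 0.
Row P_1=0, P_2=0, P_3=1, P_4=1: ((P_4 ↔ P_2) ⊕ (P_3 ⊕ ((P_1 → (P_4 → P_3)) ⊕ (P_4 ∨ ¬¬(P_4 ⊕ P_2))))) = 1, (P_4 ∧ P_3 ∧ P_3) = 1, so the formula = 1.
Row P_1=0, P_2=0, P_3=0, P_4=1: ((P_4 ↔ P_2) ⊕ (P_3 ⊕ ((P_1 → (P_4 → P_3)) ⊕ (P_4 ∨ ¬¬(P_4 ⊕ P_2))))) = 0, (P_4 ∧ P_3 ∧ P_3) = 0, so the formula = 0.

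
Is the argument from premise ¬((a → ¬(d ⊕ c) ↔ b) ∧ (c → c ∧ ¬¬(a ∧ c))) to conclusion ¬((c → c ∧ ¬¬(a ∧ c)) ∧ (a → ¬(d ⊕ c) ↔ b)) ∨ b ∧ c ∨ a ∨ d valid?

a  b  c  d  |  φ  ψ
1  1  1  1  |  0  1
1  1  1  0  |  1  1
1  1  0  1  |  1  1
1  1  0  0  |  0  1
1  0  1  1  |  1  1
1  0  1  0  |  0  1
1  0  0  1  |  0  1
1  0  0  0  |  1  1
0  1  1  1  |  1  1
0  1  1  0  |  1  1
0  1  0  1  |  0  1
0  1  0  0  |  0  0
0  0  1  1  |  1  1
0  0  1  0  |  1  1
0  0  0  1  |  1  1
0  0  0  0  |  1  1
In every row where φ is true, ψ is also true, so φ ⊨ ψ.

yes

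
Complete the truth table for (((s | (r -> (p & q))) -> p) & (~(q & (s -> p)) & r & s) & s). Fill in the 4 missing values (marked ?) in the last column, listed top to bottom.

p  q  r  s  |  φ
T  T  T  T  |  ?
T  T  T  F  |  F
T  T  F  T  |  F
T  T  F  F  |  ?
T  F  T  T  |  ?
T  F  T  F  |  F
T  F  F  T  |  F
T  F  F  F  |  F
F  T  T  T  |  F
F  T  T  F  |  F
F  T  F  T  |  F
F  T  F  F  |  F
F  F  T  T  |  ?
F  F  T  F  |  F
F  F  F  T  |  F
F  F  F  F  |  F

Row p=T, q=T, r=T, s=T: ((s | (r -> (p & q))) -> p) = T, (~(q & (s -> p)) & r & s) = F, so the formula = F.
Row p=T, q=T, r=F, s=F: ((s | (r -> (p & q))) -> p) = T, (~(q & (s -> p)) & r & s) = F, so the formula = F.
Row p=T, q=F, r=T, s=T: ((s | (r -> (p & q))) -> p) = T, (~(q & (s -> p)) & r & s) = T, so the formula = T.
Row p=F, q=F, r=T, s=T: ((s | (r -> (p & q))) -> p) = F, (~(q & (s -> p)) & r & s) = T, so the formula = F.

F, F, T, F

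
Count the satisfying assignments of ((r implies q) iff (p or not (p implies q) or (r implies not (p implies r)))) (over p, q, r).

  p   |   q   |   r   |   φ  
----- | ----- | ----- | -----
 True |  True |  True |  True
 True |  True | False |  True
 True | False |  True | False
 True | False | False |  True
False |  True |  True | False
False |  True | False |  True
False | False |  True |  True
False | False | False |  True
The formula is true on 6 of the 8 rows.

6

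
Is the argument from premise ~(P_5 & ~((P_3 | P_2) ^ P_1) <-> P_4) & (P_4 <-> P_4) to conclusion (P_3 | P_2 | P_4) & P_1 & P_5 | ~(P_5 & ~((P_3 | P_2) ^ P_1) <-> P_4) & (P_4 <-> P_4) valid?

P_1 | P_2 | P_3 | P_4 | P_5 || φ | ψ
 1  |  1  |  1  |  1  |  1  || 0 | 1
 1  |  1  |  1  |  1  |  0  || 1 | 1
 1  |  1  |  1  |  0  |  1  || 1 | 1
 1  |  1  |  1  |  0  |  0  || 0 | 0
 1  |  1  |  0  |  1  |  1  || 0 | 1
 1  |  1  |  0  |  1  |  0  || 1 | 1
 1  |  1  |  0  |  0  |  1  || 1 | 1
 1  |  1  |  0  |  0  |  0  || 0 | 0
 1  |  0  |  1  |  1  |  1  || 0 | 1
 1  |  0  |  1  |  1  |  0  || 1 | 1
 1  |  0  |  1  |  0  |  1  || 1 | 1
 1  |  0  |  1  |  0  |  0  || 0 | 0
 1  |  0  |  0  |  1  |  1  || 1 | 1
 1  |  0  |  0  |  1  |  0  || 1 | 1
 1  |  0  |  0  |  0  |  1  || 0 | 0
 1  |  0  |  0  |  0  |  0  || 0 | 0
 0  |  1  |  1  |  1  |  1  || 1 | 1
 0  |  1  |  1  |  1  |  0  || 1 | 1
 0  |  1  |  1  |  0  |  1  || 0 | 0
 0  |  1  |  1  |  0  |  0  || 0 | 0
 0  |  1  |  0  |  1  |  1  || 1 | 1
 0  |  1  |  0  |  1  |  0  || 1 | 1
 0  |  1  |  0  |  0  |  1  || 0 | 0
 0  |  1  |  0  |  0  |  0  || 0 | 0
 0  |  0  |  1  |  1  |  1  || 1 | 1
 0  |  0  |  1  |  1  |  0  || 1 | 1
 0  |  0  |  1  |  0  |  1  || 0 | 0
 0  |  0  |  1  |  0  |  0  || 0 | 0
 0  |  0  |  0  |  1  |  1  || 0 | 0
 0  |  0  |  0  |  1  |  0  || 1 | 1
 0  |  0  |  0  |  0  |  1  || 1 | 1
 0  |  0  |  0  |  0  |  0  || 0 | 0
In every row where φ is true, ψ is also true, so φ ⊨ ψ.

yes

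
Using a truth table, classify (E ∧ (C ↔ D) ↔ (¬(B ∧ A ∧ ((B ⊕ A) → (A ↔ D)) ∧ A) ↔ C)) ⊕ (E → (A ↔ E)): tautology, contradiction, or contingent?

contingent

A  B  C  D  E  |  φ
F  F  F  F  F  |  F
F  F  F  F  T  |  F
F  F  F  T  F  |  F
F  F  F  T  T  |  T
F  F  T  F  F  |  T
F  F  T  F  T  |  F
F  F  T  T  F  |  T
F  F  T  T  T  |  T
F  T  F  F  F  |  F
F  T  F  F  T  |  F
F  T  F  T  F  |  F
F  T  F  T  T  |  T
F  T  T  F  F  |  T
F  T  T  F  T  |  F
F  T  T  T  F  |  T
F  T  T  T  T  |  T
T  F  F  F  F  |  F
T  F  F  F  T  |  T
T  F  F  T  F  |  F
T  F  F  T  T  |  F
T  F  T  F  F  |  T
T  F  T  F  T  |  T
T  F  T  T  F  |  T
T  F  T  T  T  |  F
T  T  F  F  F  |  T
T  T  F  F  T  |  F
T  T  F  T  F  |  T
T  T  F  T  T  |  T
T  T  T  F  F  |  F
T  T  T  F  T  |  F
T  T  T  T  F  |  F
T  T  T  T  T  |  T
16 of 32 rows are T, so the formula is contingent.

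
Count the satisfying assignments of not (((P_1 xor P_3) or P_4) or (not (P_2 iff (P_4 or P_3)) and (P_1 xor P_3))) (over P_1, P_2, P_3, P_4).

4

P_1 | P_2 | P_3 | P_4 || φ
 1  |  1  |  1  |  1  || 0
 1  |  1  |  1  |  0  || 1
 1  |  1  |  0  |  1  || 0
 1  |  1  |  0  |  0  || 0
 1  |  0  |  1  |  1  || 0
 1  |  0  |  1  |  0  || 1
 1  |  0  |  0  |  1  || 0
 1  |  0  |  0  |  0  || 0
 0  |  1  |  1  |  1  || 0
 0  |  1  |  1  |  0  || 0
 0  |  1  |  0  |  1  || 0
 0  |  1  |  0  |  0  || 1
 0  |  0  |  1  |  1  || 0
 0  |  0  |  1  |  0  || 0
 0  |  0  |  0  |  1  || 0
 0  |  0  |  0  |  0  || 1
The formula is true on 4 of the 16 rows.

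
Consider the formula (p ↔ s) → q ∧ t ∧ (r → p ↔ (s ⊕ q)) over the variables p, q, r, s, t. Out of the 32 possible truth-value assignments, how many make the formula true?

17

p  q  r  s  t  |  φ
0  0  0  0  0  |  0
0  0  0  0  1  |  0
0  0  0  1  0  |  1
0  0  0  1  1  |  1
0  0  1  0  0  |  0
0  0  1  0  1  |  0
0  0  1  1  0  |  1
0  0  1  1  1  |  1
0  1  0  0  0  |  0
0  1  0  0  1  |  1
0  1  0  1  0  |  1
0  1  0  1  1  |  1
0  1  1  0  0  |  0
0  1  1  0  1  |  0
0  1  1  1  0  |  1
0  1  1  1  1  |  1
1  0  0  0  0  |  1
1  0  0  0  1  |  1
1  0  0  1  0  |  0
1  0  0  1  1  |  0
1  0  1  0  0  |  1
1  0  1  0  1  |  1
1  0  1  1  0  |  0
1  0  1  1  1  |  0
1  1  0  0  0  |  1
1  1  0  0  1  |  1
1  1  0  1  0  |  0
1  1  0  1  1  |  0
1  1  1  0  0  |  1
1  1  1  0  1  |  1
1  1  1  1  0  |  0
1  1  1  1  1  |  0
The formula is true on 17 of the 32 rows.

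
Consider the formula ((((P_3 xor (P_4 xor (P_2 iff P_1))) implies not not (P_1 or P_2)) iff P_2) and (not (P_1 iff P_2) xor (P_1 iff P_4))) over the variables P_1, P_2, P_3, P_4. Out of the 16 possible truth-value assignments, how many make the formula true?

P_1  P_2  P_3  P_4  |  (P_2 iff P_1)  (P_4 xor (P_2 iff P_1))  (P_1 or P_2)  not (P_1 or P_2)  not not (P_1 or P_2)  (P_1 iff P_2)  not (P_1 iff P_2)  (P_1 iff P_4)  φ
 0    0    0    0   |        1                   1                  0               1                   0                  1                0                1        1
 0    0    0    1   |        1                   0                  0               1                   0                  1                0                0        0
 0    0    1    0   |        1                   1                  0               1                   0                  1                0                1        0
 0    0    1    1   |        1                   0                  0               1                   0                  1                0                0        0
 0    1    0    0   |        0                   0                  1               0                   1                  0                1                1        0
 0    1    0    1   |        0                   1                  1               0                   1                  0                1                0        1
 0    1    1    0   |        0                   0                  1               0                   1                  0                1                1        0
 0    1    1    1   |        0                   1                  1               0                   1                  0                1                0        1
 1    0    0    0   |        0                   0                  1               0                   1                  0                1                0        0
 1    0    0    1   |        0                   1                  1               0                   1                  0                1                1        0
 1    0    1    0   |        0                   0                  1               0                   1                  0                1                0        0
 1    0    1    1   |        0                   1                  1               0                   1                  0                1                1        0
 1    1    0    0   |        1                   1                  1               0                   1                  1                0                0        0
 1    1    0    1   |        1                   0                  1               0                   1                  1                0                1        1
 1    1    1    0   |        1                   1                  1               0                   1                  1                0                0        0
 1    1    1    1   |        1                   0                  1               0                   1                  1                0                1        1
The formula is true on 5 of the 16 rows.

5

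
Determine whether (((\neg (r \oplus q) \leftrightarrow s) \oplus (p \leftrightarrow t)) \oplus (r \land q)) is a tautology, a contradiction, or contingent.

contingent

p | q | r | s | t || φ
0 | 0 | 0 | 0 | 0 || 1
0 | 0 | 0 | 0 | 1 || 0
0 | 0 | 0 | 1 | 0 || 0
0 | 0 | 0 | 1 | 1 || 1
0 | 0 | 1 | 0 | 0 || 0
0 | 0 | 1 | 0 | 1 || 1
0 | 0 | 1 | 1 | 0 || 1
0 | 0 | 1 | 1 | 1 || 0
0 | 1 | 0 | 0 | 0 || 0
0 | 1 | 0 | 0 | 1 || 1
0 | 1 | 0 | 1 | 0 || 1
0 | 1 | 0 | 1 | 1 || 0
0 | 1 | 1 | 0 | 0 || 0
0 | 1 | 1 | 0 | 1 || 1
0 | 1 | 1 | 1 | 0 || 1
0 | 1 | 1 | 1 | 1 || 0
1 | 0 | 0 | 0 | 0 || 0
1 | 0 | 0 | 0 | 1 || 1
1 | 0 | 0 | 1 | 0 || 1
1 | 0 | 0 | 1 | 1 || 0
1 | 0 | 1 | 0 | 0 || 1
1 | 0 | 1 | 0 | 1 || 0
1 | 0 | 1 | 1 | 0 || 0
1 | 0 | 1 | 1 | 1 || 1
1 | 1 | 0 | 0 | 0 || 1
1 | 1 | 0 | 0 | 1 || 0
1 | 1 | 0 | 1 | 0 || 0
1 | 1 | 0 | 1 | 1 || 1
1 | 1 | 1 | 0 | 0 || 1
1 | 1 | 1 | 0 | 1 || 0
1 | 1 | 1 | 1 | 0 || 0
1 | 1 | 1 | 1 | 1 || 1
16 of 32 rows are 1, so the formula is contingent.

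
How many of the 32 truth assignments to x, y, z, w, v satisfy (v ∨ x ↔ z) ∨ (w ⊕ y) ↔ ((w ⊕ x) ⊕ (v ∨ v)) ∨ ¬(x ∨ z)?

18

x | y | z | w | v | φ
- | - | - | - | - | -
F | F | F | F | F | T
F | F | F | F | T | F
F | F | F | T | F | T
F | F | F | T | T | T
F | F | T | F | F | T
F | F | T | F | T | T
F | F | T | T | F | T
F | F | T | T | T | F
F | T | F | F | F | T
F | T | F | F | T | T
F | T | F | T | F | T
F | T | F | T | T | F
F | T | T | F | F | F
F | T | T | F | T | T
F | T | T | T | F | F
F | T | T | T | T | F
T | F | F | F | F | F
T | F | F | F | T | T
T | F | F | T | F | F
T | F | F | T | T | T
T | F | T | F | F | T
T | F | T | F | T | F
T | F | T | T | F | F
T | F | T | T | T | T
T | T | F | F | F | T
T | T | F | F | T | F
T | T | F | T | F | T
T | T | F | T | T | F
T | T | T | F | F | T
T | T | T | F | T | F
T | T | T | T | F | F
T | T | T | T | T | T
The formula is true on 18 of the 32 rows.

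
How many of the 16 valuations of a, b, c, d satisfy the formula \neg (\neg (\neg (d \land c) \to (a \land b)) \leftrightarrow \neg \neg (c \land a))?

  a   |   b   |   c   |   d   ||   φ  
 True |  True |  True |  True ||  True
 True |  True |  True | False ||  True
 True |  True | False |  True || False
 True |  True | False | False || False
 True | False |  True |  True ||  True
 True | False |  True | False || False
 True | False | False |  True ||  True
 True | False | False | False ||  True
False |  True |  True |  True || False
False |  True |  True | False ||  True
False |  True | False |  True ||  True
False |  True | False | False ||  True
False | False |  True |  True || False
False | False |  True | False ||  True
False | False | False |  True ||  True
False | False | False | False ||  True
The formula is true on 11 of the 16 rows.

11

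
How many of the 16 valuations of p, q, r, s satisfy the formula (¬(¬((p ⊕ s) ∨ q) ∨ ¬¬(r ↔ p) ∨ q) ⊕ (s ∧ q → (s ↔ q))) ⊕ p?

8

p | q | r | s | (p ⊕ s) | ((p ⊕ s) ∨ q) | ¬((p ⊕ s) ∨ q) | (r ↔ p) | ¬(r ↔ p) | ¬¬(r ↔ p) | (¬¬(r ↔ p) ∨ q) | (s ∧ q) | (s ↔ q) | ((s ∧ q) → (s ↔ q)) | φ
- | - | - | - | ------- | ------------- | -------------- | ------- | -------- | --------- | --------------- | ------- | ------- | ------------------- | -
1 | 1 | 1 | 1 |    0    |       1       |       0        |    1    |    0     |     1     |        1        |    1    |    1    |          1          | 0
1 | 1 | 1 | 0 |    1    |       1       |       0        |    1    |    0     |     1     |        1        |    0    |    0    |          1          | 0
1 | 1 | 0 | 1 |    0    |       1       |       0        |    0    |    1     |     0     |        1        |    1    |    1    |          1          | 0
1 | 1 | 0 | 0 |    1    |       1       |       0        |    0    |    1     |     0     |        1        |    0    |    0    |          1          | 0
1 | 0 | 1 | 1 |    0    |       0       |       1        |    1    |    0     |     1     |        1        |    0    |    0    |          1          | 0
1 | 0 | 1 | 0 |    1    |       1       |       0        |    1    |    0     |     1     |        1        |    0    |    1    |          1          | 0
1 | 0 | 0 | 1 |    0    |       0       |       1        |    0    |    1     |     0     |        0        |    0    |    0    |          1          | 0
1 | 0 | 0 | 0 |    1    |       1       |       0        |    0    |    1     |     0     |        0        |    0    |    1    |          1          | 1
0 | 1 | 1 | 1 |    1    |       1       |       0        |    0    |    1     |     0     |        1        |    1    |    1    |          1          | 1
0 | 1 | 1 | 0 |    0    |       1       |       0        |    0    |    1     |     0     |        1        |    0    |    0    |          1          | 1
0 | 1 | 0 | 1 |    1    |       1       |       0        |    1    |    0     |     1     |        1        |    1    |    1    |          1          | 1
0 | 1 | 0 | 0 |    0    |       1       |       0        |    1    |    0     |     1     |        1        |    0    |    0    |          1          | 1
0 | 0 | 1 | 1 |    1    |       1       |       0        |    0    |    1     |     0     |        0        |    0    |    0    |          1          | 0
0 | 0 | 1 | 0 |    0    |       0       |       1        |    0    |    1     |     0     |        0        |    0    |    1    |          1          | 1
0 | 0 | 0 | 1 |    1    |       1       |       0        |    1    |    0     |     1     |        1        |    0    |    0    |          1          | 1
0 | 0 | 0 | 0 |    0    |       0       |       1        |    1    |    0     |     1     |        1        |    0    |    1    |          1          | 1
The formula is true on 8 of the 16 rows.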